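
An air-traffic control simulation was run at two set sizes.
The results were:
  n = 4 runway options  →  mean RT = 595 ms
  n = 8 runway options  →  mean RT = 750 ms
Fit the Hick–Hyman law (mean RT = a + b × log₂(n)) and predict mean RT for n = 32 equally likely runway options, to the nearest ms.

With log₂ n on the abscissa the relation is linear; from the two conditions:
  b = (750 − 595) / (log₂ 8 − log₂ 4) = 155 / (3 − 2) = 155 ms/bit
  a = 595 − 155 × 2 = 285 ms
Then RT(32) = 285 + 155 × log₂ 32 = 285 + 155 × 5 ≈ 1060.000 ms.

1060 ms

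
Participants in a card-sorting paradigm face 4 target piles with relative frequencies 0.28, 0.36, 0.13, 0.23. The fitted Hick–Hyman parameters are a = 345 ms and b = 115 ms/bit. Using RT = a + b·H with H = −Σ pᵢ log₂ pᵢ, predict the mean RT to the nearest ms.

565 ms

H = 0.28·log₂(1/0.28) + 0.36·log₂(1/0.36) + 0.13·log₂(1/0.13) + 0.23·log₂(1/0.23) = 1.9151 bits.
RT = 345 + 115 × 1.9151 = 565.24 ms.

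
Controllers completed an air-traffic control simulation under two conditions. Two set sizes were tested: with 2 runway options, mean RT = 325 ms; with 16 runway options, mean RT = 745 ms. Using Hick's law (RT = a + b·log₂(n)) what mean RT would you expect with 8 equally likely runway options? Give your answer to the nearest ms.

RT is linear in log₂ n, so two points fix the line:
  b = (745 − 325) / (log₂ 16 − log₂ 2) = 420 / (4 − 1) = 140 ms/bit
  a = 325 − 140 × 1 = 185 ms
Then RT(8) = 185 + 140 × log₂ 8 = 185 + 140 × 3 ≈ 605.000 ms.

605 ms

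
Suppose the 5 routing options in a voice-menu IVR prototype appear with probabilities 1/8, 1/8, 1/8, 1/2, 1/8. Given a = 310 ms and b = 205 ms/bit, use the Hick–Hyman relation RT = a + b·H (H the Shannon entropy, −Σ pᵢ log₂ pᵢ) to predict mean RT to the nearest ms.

720 ms

H = −Σ pᵢ log₂ pᵢ = 0.125·3 + 0.125·3 + 0.125·3 + 0.5·1 + 0.125·3 = 2.000 bits.
RT = 310 + 205 × 2.000 = 720.00 ms.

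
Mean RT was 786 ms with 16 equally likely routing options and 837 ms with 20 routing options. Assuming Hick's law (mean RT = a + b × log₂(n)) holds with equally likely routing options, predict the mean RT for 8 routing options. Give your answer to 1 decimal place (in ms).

627.6 ms

Fit slope and intercept:
  b = (837 − 786) / (log₂ 20 − log₂ 16) = 51 / (4.3219 − 4) = 158.420 ms/bit
  a = 786 − 158.420 × 4 = 152.318 ms
Then RT(8) = 152.318 + 158.420 × log₂ 8 = 152.318 + 158.420 × 3 ≈ 627.580 ms.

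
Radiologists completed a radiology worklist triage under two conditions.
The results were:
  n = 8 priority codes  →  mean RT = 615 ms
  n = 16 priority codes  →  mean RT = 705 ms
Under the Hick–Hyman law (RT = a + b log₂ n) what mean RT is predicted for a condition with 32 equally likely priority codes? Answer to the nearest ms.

RT is linear in log₂ n, so two points fix the line:
  b = (705 − 615) / (log₂ 16 − log₂ 8) = 90 / (4 − 3) = 90 ms/bit
  a = 615 − 90 × 3 = 345 ms
Then RT(32) = 345 + 90 × log₂ 32 = 345 + 90 × 5 ≈ 795.000 ms.

795 ms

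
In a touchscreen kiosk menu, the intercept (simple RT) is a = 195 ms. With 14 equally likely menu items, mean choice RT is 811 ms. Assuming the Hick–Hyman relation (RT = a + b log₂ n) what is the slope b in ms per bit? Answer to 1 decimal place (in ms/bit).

b = (811 − 195) / log₂(14) = 616 / 3.8074 = 161.792 ms/bit.

161.8 ms/bit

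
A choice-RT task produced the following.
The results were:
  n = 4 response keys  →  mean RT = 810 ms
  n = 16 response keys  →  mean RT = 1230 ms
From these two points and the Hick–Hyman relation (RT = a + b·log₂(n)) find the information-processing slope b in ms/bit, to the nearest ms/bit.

Slope: b = (1230 − 810) / (log₂ 16 − log₂ 4) = 420/2.0000 = 210 ms/bit.

210 ms/bit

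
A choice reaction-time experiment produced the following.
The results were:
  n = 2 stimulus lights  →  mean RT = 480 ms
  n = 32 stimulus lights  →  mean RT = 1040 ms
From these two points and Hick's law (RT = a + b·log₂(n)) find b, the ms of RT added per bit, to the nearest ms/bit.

140 ms/bit

The slope on a log₂ axis is (1040 − 480) / (5 − 1) = 140 ms/bit.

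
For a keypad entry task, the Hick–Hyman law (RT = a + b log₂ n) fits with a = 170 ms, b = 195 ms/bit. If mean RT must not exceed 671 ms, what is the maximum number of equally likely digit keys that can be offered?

5

Information budget: (671 − 170)/195 = 2.5692 bits, so n ≤ 2^2.5692 = 5.935 → at most 5.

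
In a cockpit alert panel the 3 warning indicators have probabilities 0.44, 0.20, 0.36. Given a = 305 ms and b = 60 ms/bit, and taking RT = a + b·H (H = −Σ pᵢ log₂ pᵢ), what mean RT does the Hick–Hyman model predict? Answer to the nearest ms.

Entropy contributions −pᵢ log₂ pᵢ: 0.5211, 0.4644, 0.5306; sum H = 1.5161 bits.
RT = a + bH = 305 + 60·1.5161 = 395.97 ms.

396 ms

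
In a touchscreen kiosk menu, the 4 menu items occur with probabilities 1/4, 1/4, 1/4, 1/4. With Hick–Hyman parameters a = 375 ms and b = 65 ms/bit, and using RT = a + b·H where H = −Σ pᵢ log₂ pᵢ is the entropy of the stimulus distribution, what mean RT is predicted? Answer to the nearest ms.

H = −Σ pᵢ log₂ pᵢ = 0.25·2 + 0.25·2 + 0.25·2 + 0.25·2 = 2.000 bits.
RT = 375 + 65 × 2.000 = 505.00 ms.

505 ms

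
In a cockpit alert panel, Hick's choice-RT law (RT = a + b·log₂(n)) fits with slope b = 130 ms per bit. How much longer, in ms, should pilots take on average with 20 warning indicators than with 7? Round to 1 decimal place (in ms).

196.9 ms

Only the slope matters, since a is common to both: ΔRT = b·log₂(n₂/n₁).
log₂(20) − log₂(7) = 4.3219 − 2.8074 = 1.5146.
ΔRT = 130 × 1.5146 = 196.895 ms.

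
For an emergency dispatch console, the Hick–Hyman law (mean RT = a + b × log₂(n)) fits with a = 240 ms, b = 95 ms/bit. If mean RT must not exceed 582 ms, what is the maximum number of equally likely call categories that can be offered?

Set 240 + 95·log₂ n ≤ 582 → log₂ n ≤ (582 − 240)/95 = 3.6000.
So n ≤ 2^3.6000 = 12.126; the largest integer n is 12.

12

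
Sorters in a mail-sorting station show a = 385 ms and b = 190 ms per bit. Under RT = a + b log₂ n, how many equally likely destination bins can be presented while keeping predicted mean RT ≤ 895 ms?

6

Information budget: (895 − 385)/190 = 2.6842 bits, so n ≤ 2^2.6842 = 6.427 → at most 6.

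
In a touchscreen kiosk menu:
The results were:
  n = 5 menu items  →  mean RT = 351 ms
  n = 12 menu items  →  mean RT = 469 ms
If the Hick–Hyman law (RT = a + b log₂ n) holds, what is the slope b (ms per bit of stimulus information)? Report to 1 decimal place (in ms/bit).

Slope: b = (469 − 351) / (log₂ 12 − log₂ 5) = 118/1.2630 = 93.426 ms/bit.

93.4 ms/bit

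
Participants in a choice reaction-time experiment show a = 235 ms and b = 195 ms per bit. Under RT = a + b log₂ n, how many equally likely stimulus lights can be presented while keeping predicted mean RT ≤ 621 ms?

195·log₂ n ≤ 621 − 235 = 386, giving log₂ n ≤ 1.9795 and n ≤ 3.944. The largest whole number is 3.

3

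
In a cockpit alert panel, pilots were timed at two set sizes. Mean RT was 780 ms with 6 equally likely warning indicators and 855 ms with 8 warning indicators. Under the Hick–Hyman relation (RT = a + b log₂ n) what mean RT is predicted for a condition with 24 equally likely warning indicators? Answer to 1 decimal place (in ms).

1141.4 ms

RT is linear in log₂ n, so two points fix the line:
  b = (855 − 780) / (log₂ 8 − log₂ 6) = 75 / (3 − 2.5850) = 180.707 ms/bit
  a = 780 − 180.707 × 2.5850 = 312.880 ms
Then RT(24) = 312.880 + 180.707 × log₂ 24 = 312.880 + 180.707 × 4.5850 ≈ 1141.413 ms.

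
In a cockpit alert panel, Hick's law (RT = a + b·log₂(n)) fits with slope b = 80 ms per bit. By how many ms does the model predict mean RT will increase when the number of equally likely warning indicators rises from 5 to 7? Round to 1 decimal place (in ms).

38.8 ms

Only the slope matters, since a is common to both: ΔRT = b·log₂(n₂/n₁).
log₂(7) − log₂(5) = 2.8074 − 2.3219 = 0.4854.
ΔRT = 80 × 0.4854 = 38.834 ms.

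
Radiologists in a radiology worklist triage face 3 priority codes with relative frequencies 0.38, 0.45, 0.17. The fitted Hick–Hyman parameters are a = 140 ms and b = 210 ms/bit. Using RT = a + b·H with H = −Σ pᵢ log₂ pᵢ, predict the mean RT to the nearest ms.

452 ms

Entropy contributions −pᵢ log₂ pᵢ: 0.5305, 0.5184, 0.4346; sum H = 1.4834 bits.
RT = a + bH = 140 + 210·1.4834 = 451.52 ms.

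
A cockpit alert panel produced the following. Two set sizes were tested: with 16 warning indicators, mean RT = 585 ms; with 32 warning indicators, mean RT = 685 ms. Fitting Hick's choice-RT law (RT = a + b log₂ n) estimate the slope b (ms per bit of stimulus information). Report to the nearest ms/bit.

100 ms/bit

b = (RT₂ − RT₁)/(log₂ n₂ − log₂ n₁) = (685 − 585)/(5 − 4) = 100 ms/bit.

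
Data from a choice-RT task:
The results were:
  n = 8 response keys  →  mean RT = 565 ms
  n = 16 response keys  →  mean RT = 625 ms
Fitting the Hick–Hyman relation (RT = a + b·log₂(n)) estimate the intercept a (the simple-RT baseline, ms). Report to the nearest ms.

The slope on a log₂ axis is (625 − 565) / (4 − 3) = 60 ms/bit.
a = RT₁ − b·log₂ n₁ = 565 − 60 × 3 = 385.000 ms.

385 ms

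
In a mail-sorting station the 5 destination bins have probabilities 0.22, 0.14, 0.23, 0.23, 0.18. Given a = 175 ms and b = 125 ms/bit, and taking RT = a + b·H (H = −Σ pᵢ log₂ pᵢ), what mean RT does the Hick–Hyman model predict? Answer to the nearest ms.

462 ms

Entropy contributions −pᵢ log₂ pᵢ: 0.4806, 0.3971, 0.4877, 0.4877, 0.4453; sum H = 2.2983 bits.
RT = a + bH = 175 + 125·2.2983 = 462.29 ms.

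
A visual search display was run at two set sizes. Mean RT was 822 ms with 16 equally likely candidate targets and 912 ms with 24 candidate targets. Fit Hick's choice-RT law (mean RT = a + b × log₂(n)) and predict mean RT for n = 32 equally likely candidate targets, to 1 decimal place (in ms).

975.9 ms

Fit slope and intercept:
  b = (912 − 822) / (log₂ 24 − log₂ 16) = 90 / (4.5850 − 4) = 153.856 ms/bit
  a = 822 − 153.856 × 4 = 206.576 ms
Then RT(32) = 206.576 + 153.856 × log₂ 32 = 206.576 + 153.856 × 5 ≈ 975.856 ms.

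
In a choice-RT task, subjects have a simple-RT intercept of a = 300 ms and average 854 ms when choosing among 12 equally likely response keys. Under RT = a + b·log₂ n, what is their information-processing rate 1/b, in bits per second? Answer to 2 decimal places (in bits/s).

6.47 bits/s

Choice component = 854 − 300 = 554 ms over log₂(12) = 3.5850 bits.
b = 554 / 3.5850 = 154.534 ms/bit, so 1/b = 6.471 bits/s.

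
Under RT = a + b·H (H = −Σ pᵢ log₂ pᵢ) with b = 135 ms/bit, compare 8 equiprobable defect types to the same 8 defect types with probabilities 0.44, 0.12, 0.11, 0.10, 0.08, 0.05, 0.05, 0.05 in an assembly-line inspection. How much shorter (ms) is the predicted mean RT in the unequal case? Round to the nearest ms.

66 ms

The RT saving is b·ΔH. Equiprobable H₀ = log₂(8) = 3.0000 bits; with the given probabilities H = 2.5105 bits.
b·(H₀ − H) = 135 × (3.0000 − 2.5105) = 66.08 ms.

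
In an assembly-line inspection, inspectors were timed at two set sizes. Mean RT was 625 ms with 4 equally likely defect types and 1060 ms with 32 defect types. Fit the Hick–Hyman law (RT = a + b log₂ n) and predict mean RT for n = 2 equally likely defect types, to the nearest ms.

Fit slope and intercept:
  b = (1060 − 625) / (log₂ 32 − log₂ 4) = 435 / (5 − 2) = 145 ms/bit
  a = 625 − 145 × 2 = 335 ms
Then RT(2) = 335 + 145 × log₂ 2 = 335 + 145 × 1 ≈ 480.000 ms.

480 ms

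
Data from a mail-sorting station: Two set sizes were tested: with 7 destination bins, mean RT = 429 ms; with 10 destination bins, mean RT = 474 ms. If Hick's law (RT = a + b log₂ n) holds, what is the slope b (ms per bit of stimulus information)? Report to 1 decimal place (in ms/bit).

Slope: b = (474 − 429) / (log₂ 10 − log₂ 7) = 45/0.5146 = 87.451 ms/bit.

87.5 ms/bit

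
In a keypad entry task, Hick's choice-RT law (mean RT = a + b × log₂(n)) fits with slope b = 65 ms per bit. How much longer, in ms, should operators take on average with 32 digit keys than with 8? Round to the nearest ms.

The intercept a cancels: ΔRT = b·(log₂ n₂ − log₂ n₁) = b·log₂(n₂/n₁).
log₂(32) − log₂(8) = log₂(32/8) = log₂(4) = 2.
ΔRT = 65 × 2.0000 = 130.000 ms.

130 ms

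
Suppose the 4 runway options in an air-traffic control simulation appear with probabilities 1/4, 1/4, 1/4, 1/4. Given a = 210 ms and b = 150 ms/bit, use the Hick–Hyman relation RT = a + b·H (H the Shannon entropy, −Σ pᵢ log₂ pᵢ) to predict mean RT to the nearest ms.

510 ms

H = −Σ pᵢ log₂ pᵢ = 0.25·2 + 0.25·2 + 0.25·2 + 0.25·2 = 2.000 bits.
RT = 210 + 150 × 2.000 = 510.00 ms.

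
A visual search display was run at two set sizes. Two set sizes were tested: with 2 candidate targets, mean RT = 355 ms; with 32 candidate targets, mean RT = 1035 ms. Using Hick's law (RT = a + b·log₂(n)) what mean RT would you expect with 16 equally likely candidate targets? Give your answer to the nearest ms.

865 ms

Solve the two-equation system in a and b:
  b = (1035 − 355) / (log₂ 32 − log₂ 2) = 680 / (5 − 1) = 170 ms/bit
  a = 355 − 170 × 1 = 185 ms
Then RT(16) = 185 + 170 × log₂ 16 = 185 + 170 × 4 ≈ 865.000 ms.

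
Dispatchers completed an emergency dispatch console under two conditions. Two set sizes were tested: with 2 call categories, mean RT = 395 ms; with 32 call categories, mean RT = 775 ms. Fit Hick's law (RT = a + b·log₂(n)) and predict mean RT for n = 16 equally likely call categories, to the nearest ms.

680 ms

Solve the two-equation system in a and b:
  b = (775 − 395) / (log₂ 32 − log₂ 2) = 380 / (5 − 1) = 95 ms/bit
  a = 395 − 95 × 1 = 300 ms
Then RT(16) = 300 + 95 × log₂ 16 = 300 + 95 × 4 ≈ 680.000 ms.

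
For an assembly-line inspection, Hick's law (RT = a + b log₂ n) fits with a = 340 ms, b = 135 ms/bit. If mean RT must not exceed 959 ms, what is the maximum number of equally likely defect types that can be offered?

135·log₂ n ≤ 959 − 340 = 619, giving log₂ n ≤ 4.5852 and n ≤ 24.004. The largest whole number is 24.

24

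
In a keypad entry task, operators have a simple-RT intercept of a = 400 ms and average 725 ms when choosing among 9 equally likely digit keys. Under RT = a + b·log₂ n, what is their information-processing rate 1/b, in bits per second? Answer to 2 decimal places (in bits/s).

9.75 bits/s

Choice component = 725 − 400 = 325 ms over log₂(9) = 3.1699 bits.
b = 325 / 3.1699 = 102.526 ms/bit, so 1/b = 9.754 bits/s.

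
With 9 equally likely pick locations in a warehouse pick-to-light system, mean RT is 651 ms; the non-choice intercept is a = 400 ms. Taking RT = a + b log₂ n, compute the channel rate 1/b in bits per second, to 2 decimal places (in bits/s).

12.63 bits/s

Choice component = 651 − 400 = 251 ms over log₂(9) = 3.1699 bits.
b = 251 / 3.1699 = 79.182 ms/bit, so 1/b = 12.629 bits/s.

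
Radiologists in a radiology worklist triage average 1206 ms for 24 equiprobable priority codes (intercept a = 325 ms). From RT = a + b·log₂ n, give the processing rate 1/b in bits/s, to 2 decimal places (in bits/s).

b = (1206 − 325)/log₂ 24 = 881/4.5850 = 192.150 ms per bit = 0.19215 s/bit; the reciprocal is 5.204 bits/s.

5.20 bits/s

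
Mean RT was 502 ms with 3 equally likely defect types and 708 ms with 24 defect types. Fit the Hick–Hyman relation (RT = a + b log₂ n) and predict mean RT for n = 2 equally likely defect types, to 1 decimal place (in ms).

461.8 ms

Solve the two-equation system in a and b:
  b = (708 − 502) / (log₂ 24 − log₂ 3) = 206 / (4.5850 − 1.5850) = 68.667 ms/bit
  a = 502 − 68.667 × 1.5850 = 393.166 ms
Then RT(2) = 393.166 + 68.667 × log₂ 2 = 393.166 + 68.667 × 1 ≈ 461.833 ms.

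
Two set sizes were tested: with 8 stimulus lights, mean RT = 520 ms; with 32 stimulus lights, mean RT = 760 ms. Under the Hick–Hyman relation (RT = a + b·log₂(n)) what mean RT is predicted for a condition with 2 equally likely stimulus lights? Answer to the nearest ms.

280 ms

With log₂ n on the abscissa the relation is linear; from the two conditions:
  b = (760 − 520) / (log₂ 32 − log₂ 8) = 240 / (5 − 3) = 120 ms/bit
  a = 520 − 120 × 3 = 160 ms
Then RT(2) = 160 + 120 × log₂ 2 = 160 + 120 × 1 ≈ 280.000 ms.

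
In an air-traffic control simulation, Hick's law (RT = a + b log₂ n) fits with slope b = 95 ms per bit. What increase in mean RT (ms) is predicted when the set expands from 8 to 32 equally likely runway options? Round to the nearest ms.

The intercept a cancels: ΔRT = b·(log₂ n₂ − log₂ n₁) = b·log₂(n₂/n₁).
log₂(32) − log₂(8) = log₂(32/8) = log₂(4) = 2.
ΔRT = 95 × 2.0000 = 190.000 ms.

190 ms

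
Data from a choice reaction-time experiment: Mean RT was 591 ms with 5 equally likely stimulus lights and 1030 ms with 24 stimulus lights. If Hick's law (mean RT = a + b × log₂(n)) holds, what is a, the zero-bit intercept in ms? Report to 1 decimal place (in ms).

The slope on a log₂ axis is (1030 − 591) / (4.5850 − 2.3219) = 193.987 ms/bit.
Intercept: a = 591 − 193.987·log₂(5) = 140.575 ms.

140.6 ms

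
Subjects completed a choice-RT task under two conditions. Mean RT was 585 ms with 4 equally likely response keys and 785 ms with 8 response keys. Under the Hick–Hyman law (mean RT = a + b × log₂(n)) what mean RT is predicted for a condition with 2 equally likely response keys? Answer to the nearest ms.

385 ms

With log₂ n on the abscissa the relation is linear; from the two conditions:
  b = (785 − 585) / (log₂ 8 − log₂ 4) = 200 / (3 − 2) = 200 ms/bit
  a = 585 − 200 × 2 = 185 ms
Then RT(2) = 185 + 200 × log₂ 2 = 185 + 200 × 1 ≈ 385.000 ms.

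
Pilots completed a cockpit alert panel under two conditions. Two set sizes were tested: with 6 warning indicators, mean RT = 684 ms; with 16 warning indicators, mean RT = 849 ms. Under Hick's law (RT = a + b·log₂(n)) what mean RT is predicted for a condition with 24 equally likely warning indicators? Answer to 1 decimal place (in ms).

917.2 ms

Solve the two-equation system in a and b:
  b = (849 − 684) / (log₂ 16 − log₂ 6) = 165 / (4 − 2.5850) = 116.605 ms/bit
  a = 684 − 116.605 × 2.5850 = 382.581 ms
Then RT(24) = 382.581 + 116.605 × log₂ 24 = 382.581 + 116.605 × 4.5850 ≈ 917.209 ms.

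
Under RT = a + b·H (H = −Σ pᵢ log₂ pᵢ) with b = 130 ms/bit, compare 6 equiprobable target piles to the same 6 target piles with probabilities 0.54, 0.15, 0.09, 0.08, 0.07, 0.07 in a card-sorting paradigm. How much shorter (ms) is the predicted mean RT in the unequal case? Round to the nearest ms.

The RT saving is b·ΔH. Equiprobable H₀ = log₂(6) = 2.5850 bits; with the given probabilities H = 2.0319 bits.
b·(H₀ − H) = 130 × (2.5850 − 2.0319) = 71.90 ms.

72 ms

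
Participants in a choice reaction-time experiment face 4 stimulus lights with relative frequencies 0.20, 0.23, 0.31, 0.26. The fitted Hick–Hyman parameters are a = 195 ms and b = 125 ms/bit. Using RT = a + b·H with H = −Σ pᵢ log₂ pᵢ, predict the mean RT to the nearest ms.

Entropy contributions −pᵢ log₂ pᵢ: 0.4644, 0.4877, 0.5238, 0.5053; sum H = 1.9811 bits.
RT = a + bH = 195 + 125·1.9811 = 442.64 ms.

443 ms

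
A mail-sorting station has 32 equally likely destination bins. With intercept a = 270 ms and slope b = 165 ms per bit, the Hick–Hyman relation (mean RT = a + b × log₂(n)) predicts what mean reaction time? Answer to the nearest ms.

log₂(32) = 5 bits, so RT = 270 + 165 × 5 ≈ 1095.000 ms.

1095 ms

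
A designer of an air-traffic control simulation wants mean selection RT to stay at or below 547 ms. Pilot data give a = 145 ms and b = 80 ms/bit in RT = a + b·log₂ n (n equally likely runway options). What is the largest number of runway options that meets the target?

32

80·log₂ n ≤ 547 − 145 = 402, giving log₂ n ≤ 5.0250 and n ≤ 32.559. The largest whole number is 32.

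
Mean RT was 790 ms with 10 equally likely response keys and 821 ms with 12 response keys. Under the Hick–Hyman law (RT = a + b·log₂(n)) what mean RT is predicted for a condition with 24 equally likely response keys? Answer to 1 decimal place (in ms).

Solve the two-equation system in a and b:
  b = (821 − 790) / (log₂ 12 − log₂ 10) = 31 / (3.5850 − 3.3219) = 117.855 ms/bit
  a = 790 − 117.855 × 3.3219 = 398.493 ms
Then RT(24) = 398.493 + 117.855 × log₂ 24 = 398.493 + 117.855 × 4.5850 ≈ 938.855 ms.

938.9 ms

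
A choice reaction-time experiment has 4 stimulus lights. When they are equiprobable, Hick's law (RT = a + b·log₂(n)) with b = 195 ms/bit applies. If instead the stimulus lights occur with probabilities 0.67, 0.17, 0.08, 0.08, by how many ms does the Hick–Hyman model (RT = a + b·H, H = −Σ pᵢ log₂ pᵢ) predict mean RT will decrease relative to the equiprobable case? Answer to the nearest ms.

The RT saving is b·ΔH. Equiprobable H₀ = log₂(4) = 2.0000 bits; with the given probabilities H = 1.4047 bits.
b·(H₀ − H) = 195 × (2.0000 − 1.4047) = 116.08 ms.

116 ms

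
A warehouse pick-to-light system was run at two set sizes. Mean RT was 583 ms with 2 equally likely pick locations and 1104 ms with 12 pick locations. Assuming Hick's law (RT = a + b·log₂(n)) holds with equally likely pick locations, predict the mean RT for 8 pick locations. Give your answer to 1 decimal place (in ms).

986.1 ms

With log₂ n on the abscissa the relation is linear; from the two conditions:
  b = (1104 − 583) / (log₂ 12 − log₂ 2) = 521 / (3.5850 − 1) = 201.550 ms/bit
  a = 583 − 201.550 × 1 = 381.450 ms
Then RT(8) = 381.450 + 201.550 × log₂ 8 = 381.450 + 201.550 × 3 ≈ 986.101 ms.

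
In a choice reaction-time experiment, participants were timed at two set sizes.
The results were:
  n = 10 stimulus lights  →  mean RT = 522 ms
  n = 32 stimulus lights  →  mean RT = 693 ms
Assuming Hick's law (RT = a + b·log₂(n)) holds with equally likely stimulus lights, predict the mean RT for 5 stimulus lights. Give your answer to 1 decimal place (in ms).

Fit slope and intercept:
  b = (693 − 522) / (log₂ 32 − log₂ 10) = 171 / (5 − 3.3219) = 101.903 ms/bit
  a = 522 − 101.903 × 3.3219 = 183.487 ms
Then RT(5) = 183.487 + 101.903 × log₂ 5 = 183.487 + 101.903 × 2.3219 ≈ 420.097 ms.

420.1 ms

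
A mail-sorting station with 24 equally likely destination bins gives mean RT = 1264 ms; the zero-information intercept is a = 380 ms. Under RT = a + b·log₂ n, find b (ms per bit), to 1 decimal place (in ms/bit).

192.8 ms/bit

b = (1264 − 380) / log₂(24) = 884 / 4.5850 = 192.804 ms/bit.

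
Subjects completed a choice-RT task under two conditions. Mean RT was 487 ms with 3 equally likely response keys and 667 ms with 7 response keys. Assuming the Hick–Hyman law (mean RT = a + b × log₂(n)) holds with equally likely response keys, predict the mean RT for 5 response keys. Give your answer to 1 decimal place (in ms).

595.5 ms

RT is linear in log₂ n, so two points fix the line:
  b = (667 − 487) / (log₂ 7 − log₂ 3) = 180 / (2.8074 − 1.5850) = 147.252 ms/bit
  a = 487 − 147.252 × 1.5850 = 253.611 ms
Then RT(5) = 253.611 + 147.252 × log₂ 5 = 253.611 + 147.252 × 2.3219 ≈ 595.520 ms.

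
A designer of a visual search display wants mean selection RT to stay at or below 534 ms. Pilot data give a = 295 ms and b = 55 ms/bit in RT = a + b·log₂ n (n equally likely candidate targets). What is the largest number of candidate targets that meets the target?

Set 295 + 55·log₂ n ≤ 534 → log₂ n ≤ (534 − 295)/55 = 4.3455.
So n ≤ 2^4.3455 = 20.329; the largest integer n is 20.

20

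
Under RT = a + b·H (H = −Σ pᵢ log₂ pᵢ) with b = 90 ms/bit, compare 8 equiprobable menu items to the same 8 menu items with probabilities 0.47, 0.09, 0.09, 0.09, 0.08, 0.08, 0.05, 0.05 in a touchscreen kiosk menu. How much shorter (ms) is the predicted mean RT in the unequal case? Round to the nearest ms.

The RT saving is b·ΔH. Equiprobable H₀ = log₂(8) = 3.0000 bits; with the given probabilities H = 2.4651 bits.
b·(H₀ − H) = 90 × (3.0000 − 2.4651) = 48.14 ms.

48 ms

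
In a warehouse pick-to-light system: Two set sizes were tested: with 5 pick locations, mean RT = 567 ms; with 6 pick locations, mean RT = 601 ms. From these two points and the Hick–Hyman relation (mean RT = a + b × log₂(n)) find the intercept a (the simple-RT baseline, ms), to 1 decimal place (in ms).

266.9 ms

b = (RT₂ − RT₁)/(log₂ n₂ − log₂ n₁) = (601 − 567)/(2.5850 − 2.3219) = 129.261 ms/bit.
Intercept: a = 567 − 129.261·log₂(5) = 266.866 ms.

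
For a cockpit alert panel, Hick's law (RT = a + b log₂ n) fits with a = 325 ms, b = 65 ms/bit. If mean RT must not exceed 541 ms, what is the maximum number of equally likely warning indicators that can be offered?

Set 325 + 65·log₂ n ≤ 541 → log₂ n ≤ (541 − 325)/65 = 3.3231.
So n ≤ 2^3.3231 = 10.008; the largest integer n is 10.

10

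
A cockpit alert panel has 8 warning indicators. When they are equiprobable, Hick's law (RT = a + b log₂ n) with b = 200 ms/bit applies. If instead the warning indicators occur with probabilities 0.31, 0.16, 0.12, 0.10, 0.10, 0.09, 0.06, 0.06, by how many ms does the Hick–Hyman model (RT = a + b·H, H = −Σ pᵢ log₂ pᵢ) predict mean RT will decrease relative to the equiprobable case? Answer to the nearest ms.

44 ms

Equiprobable entropy H₀ = log₂ 8 = 3.0000 bits.
Skewed entropy H = −Σ pᵢ log₂ pᵢ = 2.7780 bits.
ΔRT = b·(H₀ − H) = 200 × 0.2220 = 44.40 ms.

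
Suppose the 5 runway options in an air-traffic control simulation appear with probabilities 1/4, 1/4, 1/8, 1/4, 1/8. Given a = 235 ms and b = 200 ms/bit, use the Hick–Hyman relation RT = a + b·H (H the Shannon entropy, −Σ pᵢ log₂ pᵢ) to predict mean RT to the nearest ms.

Each term −pᵢ log₂ pᵢ: 0.25·2 + 0.25·2 + 0.125·3 + 0.25·2 + 0.125·3; summed, H = 2.250 bits.
Mean RT = a + bH = 235 + 200·2.250 = 685.00 ms.

685 ms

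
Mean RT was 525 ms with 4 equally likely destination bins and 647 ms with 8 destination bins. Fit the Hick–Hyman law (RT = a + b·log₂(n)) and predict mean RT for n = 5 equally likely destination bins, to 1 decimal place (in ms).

564.3 ms

With log₂ n on the abscissa the relation is linear; from the two conditions:
  b = (647 − 525) / (log₂ 8 − log₂ 4) = 122 / (3 − 2) = 122.000 ms/bit
  a = 525 − 122.000 × 2 = 281.000 ms
Then RT(5) = 281.000 + 122.000 × log₂ 5 = 281.000 + 122.000 × 2.3219 ≈ 564.275 ms.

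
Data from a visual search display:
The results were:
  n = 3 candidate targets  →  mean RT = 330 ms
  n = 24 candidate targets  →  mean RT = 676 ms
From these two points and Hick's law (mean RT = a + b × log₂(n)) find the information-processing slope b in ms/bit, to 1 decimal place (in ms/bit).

115.3 ms/bit

Slope: b = (676 − 330) / (log₂ 24 − log₂ 3) = 346/3.0000 = 115.333 ms/bit.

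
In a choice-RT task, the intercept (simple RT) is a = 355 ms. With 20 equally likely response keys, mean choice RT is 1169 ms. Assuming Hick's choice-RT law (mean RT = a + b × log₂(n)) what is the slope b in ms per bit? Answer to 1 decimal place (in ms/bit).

20 alternatives carry log₂ 20 = 4.3219 bits; the choice cost is 1169 − 355 = 814 ms, so b = 814/4.3219 = 188.342 ms/bit.

188.3 ms/bit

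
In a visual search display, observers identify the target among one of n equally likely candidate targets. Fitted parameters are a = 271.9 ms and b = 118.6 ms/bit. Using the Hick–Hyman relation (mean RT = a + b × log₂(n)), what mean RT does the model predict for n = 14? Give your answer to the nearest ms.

log₂(14) = 3.8074 bits, so RT = 271.9 + 118.6 × 3.8074 ≈ 723.452 ms.

723 ms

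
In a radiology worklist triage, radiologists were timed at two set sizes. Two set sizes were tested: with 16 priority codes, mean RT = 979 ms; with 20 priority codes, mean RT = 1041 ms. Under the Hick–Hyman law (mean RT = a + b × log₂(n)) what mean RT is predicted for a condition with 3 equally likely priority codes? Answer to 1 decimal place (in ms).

RT is linear in log₂ n, so two points fix the line:
  b = (1041 − 979) / (log₂ 20 − log₂ 16) = 62 / (4.3219 − 4) = 192.590 ms/bit
  a = 979 − 192.590 × 4 = 208.642 ms
Then RT(3) = 208.642 + 192.590 × log₂ 3 = 208.642 + 192.590 × 1.5850 ≈ 513.889 ms.

513.9 ms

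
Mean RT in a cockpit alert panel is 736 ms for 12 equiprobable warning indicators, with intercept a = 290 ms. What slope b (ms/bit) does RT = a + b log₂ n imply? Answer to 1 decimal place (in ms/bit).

124.4 ms/bit

12 alternatives carry log₂ 12 = 3.5850 bits; the choice cost is 736 − 290 = 446 ms, so b = 446/3.5850 = 124.409 ms/bit.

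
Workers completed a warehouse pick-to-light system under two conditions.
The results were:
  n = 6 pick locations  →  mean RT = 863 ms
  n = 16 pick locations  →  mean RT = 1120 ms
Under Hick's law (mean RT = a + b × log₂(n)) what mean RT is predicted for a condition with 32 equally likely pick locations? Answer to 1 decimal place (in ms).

1301.6 ms

Fit slope and intercept:
  b = (1120 − 863) / (log₂ 16 − log₂ 6) = 257 / (4 − 2.5850) = 181.621 ms/bit
  a = 863 − 181.621 × 2.5850 = 393.517 ms
Then RT(32) = 393.517 + 181.621 × log₂ 32 = 393.517 + 181.621 × 5 ≈ 1301.621 ms.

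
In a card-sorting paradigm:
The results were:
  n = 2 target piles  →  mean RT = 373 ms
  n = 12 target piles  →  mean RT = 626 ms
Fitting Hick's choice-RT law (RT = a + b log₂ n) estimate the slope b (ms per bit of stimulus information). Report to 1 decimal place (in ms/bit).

97.9 ms/bit

The slope on a log₂ axis is (626 − 373) / (3.5850 − 1) = 97.874 ms/bit.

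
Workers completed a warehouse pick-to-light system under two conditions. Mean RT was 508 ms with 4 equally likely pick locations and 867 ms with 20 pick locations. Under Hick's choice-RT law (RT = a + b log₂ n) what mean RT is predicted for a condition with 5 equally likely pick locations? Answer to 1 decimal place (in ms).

557.8 ms

Solve the two-equation system in a and b:
  b = (867 − 508) / (log₂ 20 − log₂ 4) = 359 / (4.3219 − 2) = 154.613 ms/bit
  a = 508 − 154.613 × 2 = 198.774 ms
Then RT(5) = 198.774 + 154.613 × log₂ 5 = 198.774 + 154.613 × 2.3219 ≈ 557.774 ms.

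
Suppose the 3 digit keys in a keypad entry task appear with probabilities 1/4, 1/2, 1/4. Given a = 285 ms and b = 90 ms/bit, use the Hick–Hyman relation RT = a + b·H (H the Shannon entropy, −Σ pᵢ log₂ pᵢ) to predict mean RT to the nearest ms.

H = −Σ pᵢ log₂ pᵢ = 0.25·2 + 0.5·1 + 0.25·2 = 1.500 bits.
RT = 285 + 90 × 1.500 = 420.00 ms.

420 ms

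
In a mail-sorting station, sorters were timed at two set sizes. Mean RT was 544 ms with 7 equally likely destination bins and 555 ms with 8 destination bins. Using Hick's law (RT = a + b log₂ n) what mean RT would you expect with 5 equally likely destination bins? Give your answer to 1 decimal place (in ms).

RT is linear in log₂ n, so two points fix the line:
  b = (555 − 544) / (log₂ 8 − log₂ 7) = 11 / (3 − 2.8074) = 57.100 ms/bit
  a = 544 − 57.100 × 2.8074 = 383.701 ms
Then RT(5) = 383.701 + 57.100 × log₂ 5 = 383.701 + 57.100 × 2.3219 ≈ 516.282 ms.

516.3 ms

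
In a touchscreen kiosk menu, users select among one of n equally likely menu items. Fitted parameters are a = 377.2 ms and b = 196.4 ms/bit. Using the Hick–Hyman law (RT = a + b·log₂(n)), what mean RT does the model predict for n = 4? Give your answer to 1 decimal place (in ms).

770.0 ms

log₂(4) = 2 bits, so RT = 377.2 + 196.4 × 2 ≈ 770.000 ms.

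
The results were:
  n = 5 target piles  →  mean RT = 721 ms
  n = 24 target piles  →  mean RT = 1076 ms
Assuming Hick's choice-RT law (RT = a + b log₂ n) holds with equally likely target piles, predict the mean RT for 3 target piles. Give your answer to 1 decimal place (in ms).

Solve the two-equation system in a and b:
  b = (1076 − 721) / (log₂ 24 − log₂ 5) = 355 / (4.5850 − 2.3219) = 156.869 ms/bit
  a = 721 − 156.869 × 2.3219 = 356.761 ms
Then RT(3) = 356.761 + 156.869 × log₂ 3 = 356.761 + 156.869 × 1.5850 ≈ 605.393 ms.

605.4 ms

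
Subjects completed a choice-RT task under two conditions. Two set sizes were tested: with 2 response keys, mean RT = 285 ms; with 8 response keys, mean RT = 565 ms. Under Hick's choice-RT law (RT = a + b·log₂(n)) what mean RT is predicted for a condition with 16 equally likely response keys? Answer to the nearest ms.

With log₂ n on the abscissa the relation is linear; from the two conditions:
  b = (565 − 285) / (log₂ 8 − log₂ 2) = 280 / (3 − 1) = 140 ms/bit
  a = 285 − 140 × 1 = 145 ms
Then RT(16) = 145 + 140 × log₂ 16 = 145 + 140 × 4 ≈ 705.000 ms.

705 ms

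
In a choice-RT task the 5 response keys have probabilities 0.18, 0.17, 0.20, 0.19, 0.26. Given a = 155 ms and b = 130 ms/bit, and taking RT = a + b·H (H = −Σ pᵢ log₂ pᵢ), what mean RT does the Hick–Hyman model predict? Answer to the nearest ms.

455 ms

H = 0.18·log₂(1/0.18) + 0.17·log₂(1/0.17) + 0.20·log₂(1/0.20) + 0.19·log₂(1/0.19) + 0.26·log₂(1/0.26) = 2.3048 bits.
RT = 155 + 130 × 2.3048 = 454.62 ms.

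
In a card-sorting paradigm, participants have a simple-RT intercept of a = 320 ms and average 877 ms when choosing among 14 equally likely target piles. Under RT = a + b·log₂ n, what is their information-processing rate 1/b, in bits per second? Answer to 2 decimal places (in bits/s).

6.84 bits/s

b = (877 − 320)/log₂ 14 = 557/3.8074 = 146.296 ms per bit = 0.14630 s/bit; the reciprocal is 6.835 bits/s.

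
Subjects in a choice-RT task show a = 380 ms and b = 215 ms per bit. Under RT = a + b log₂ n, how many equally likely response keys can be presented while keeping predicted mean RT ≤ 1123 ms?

Set 380 + 215·log₂ n ≤ 1123 → log₂ n ≤ (1123 − 380)/215 = 3.4558.
So n ≤ 2^3.4558 = 10.972; the largest integer n is 10.

10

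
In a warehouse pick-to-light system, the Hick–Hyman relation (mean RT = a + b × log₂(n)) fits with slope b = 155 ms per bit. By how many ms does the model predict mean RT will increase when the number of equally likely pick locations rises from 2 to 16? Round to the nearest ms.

465 ms

ΔRT = (a + b log₂ n₂) − (a + b log₂ n₁) = b·(log₂ n₂ − log₂ n₁).
log₂(16) − log₂(2) = log₂(16/2) = log₂(8) = 3.
ΔRT = 155 × 3.0000 = 465.000 ms.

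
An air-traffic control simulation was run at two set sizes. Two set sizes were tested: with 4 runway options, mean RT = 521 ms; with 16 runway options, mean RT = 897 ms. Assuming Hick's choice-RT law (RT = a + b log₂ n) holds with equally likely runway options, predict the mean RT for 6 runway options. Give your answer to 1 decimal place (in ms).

Solve the two-equation system in a and b:
  b = (897 − 521) / (log₂ 16 − log₂ 4) = 376 / (4 − 2) = 188.000 ms/bit
  a = 521 − 188.000 × 2 = 145.000 ms
Then RT(6) = 145.000 + 188.000 × log₂ 6 = 145.000 + 188.000 × 2.5850 ≈ 630.973 ms.

631.0 ms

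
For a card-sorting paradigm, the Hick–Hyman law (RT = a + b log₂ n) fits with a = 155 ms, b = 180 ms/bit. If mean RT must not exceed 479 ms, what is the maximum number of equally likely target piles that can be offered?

3

180·log₂ n ≤ 479 − 155 = 324, giving log₂ n ≤ 1.8000 and n ≤ 3.482. The largest whole number is 3.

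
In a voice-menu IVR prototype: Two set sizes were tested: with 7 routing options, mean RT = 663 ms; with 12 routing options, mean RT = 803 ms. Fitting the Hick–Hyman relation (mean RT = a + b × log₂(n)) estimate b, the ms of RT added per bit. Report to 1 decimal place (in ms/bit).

180.0 ms/bit

b = (RT₂ − RT₁)/(log₂ n₂ − log₂ n₁) = (803 − 663)/(3.5850 − 2.8074) = 180.039 ms/bit.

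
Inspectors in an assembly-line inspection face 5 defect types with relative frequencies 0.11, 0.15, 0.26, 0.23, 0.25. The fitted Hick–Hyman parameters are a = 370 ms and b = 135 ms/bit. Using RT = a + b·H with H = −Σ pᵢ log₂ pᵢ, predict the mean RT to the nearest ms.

674 ms

Entropy contributions −pᵢ log₂ pᵢ: 0.3503, 0.4105, 0.5053, 0.4877, 0.5000; sum H = 2.2538 bits.
RT = a + bH = 370 + 135·2.2538 = 674.26 ms.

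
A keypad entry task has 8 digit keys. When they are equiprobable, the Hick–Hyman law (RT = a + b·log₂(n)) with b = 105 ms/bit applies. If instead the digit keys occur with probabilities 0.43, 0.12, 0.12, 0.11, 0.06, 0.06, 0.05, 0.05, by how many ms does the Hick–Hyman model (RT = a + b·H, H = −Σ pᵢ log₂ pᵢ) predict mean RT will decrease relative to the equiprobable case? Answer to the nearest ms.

The RT saving is b·ΔH. Equiprobable H₀ = log₂(8) = 3.0000 bits; with the given probabilities H = 2.5272 bits.
b·(H₀ − H) = 105 × (3.0000 − 2.5272) = 49.64 ms.

50 ms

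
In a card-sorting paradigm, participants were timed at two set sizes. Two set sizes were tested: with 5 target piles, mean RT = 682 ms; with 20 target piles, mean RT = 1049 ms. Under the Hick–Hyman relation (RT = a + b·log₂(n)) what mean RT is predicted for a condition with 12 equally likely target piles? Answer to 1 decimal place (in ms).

With log₂ n on the abscissa the relation is linear; from the two conditions:
  b = (1049 − 682) / (log₂ 20 − log₂ 5) = 367 / (4.3219 − 2.3219) = 183.500 ms/bit
  a = 682 − 183.500 × 2.3219 = 255.926 ms
Then RT(12) = 255.926 + 183.500 × log₂ 12 = 255.926 + 183.500 × 3.5850 ≈ 913.767 ms.

913.8 ms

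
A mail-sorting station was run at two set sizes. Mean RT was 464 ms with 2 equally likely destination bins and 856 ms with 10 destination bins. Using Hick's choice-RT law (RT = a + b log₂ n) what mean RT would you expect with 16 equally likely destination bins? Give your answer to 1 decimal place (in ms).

970.5 ms

Fit slope and intercept:
  b = (856 − 464) / (log₂ 10 − log₂ 2) = 392 / (3.3219 − 1) = 168.825 ms/bit
  a = 464 − 168.825 × 1 = 295.175 ms
Then RT(16) = 295.175 + 168.825 × log₂ 16 = 295.175 + 168.825 × 4 ≈ 970.476 ms.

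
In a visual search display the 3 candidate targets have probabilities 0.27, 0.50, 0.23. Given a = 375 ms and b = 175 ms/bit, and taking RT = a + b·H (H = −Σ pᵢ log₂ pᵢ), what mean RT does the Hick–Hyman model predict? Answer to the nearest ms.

Entropy contributions −pᵢ log₂ pᵢ: 0.5100, 0.5000, 0.4877; sum H = 1.4977 bits.
RT = a + bH = 375 + 175·1.4977 = 637.10 ms.

637 ms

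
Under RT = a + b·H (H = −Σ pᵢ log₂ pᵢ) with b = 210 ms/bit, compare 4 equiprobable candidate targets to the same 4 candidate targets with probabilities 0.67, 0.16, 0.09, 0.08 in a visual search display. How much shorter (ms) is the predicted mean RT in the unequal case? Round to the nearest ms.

123 ms

Equiprobable entropy H₀ = log₂ 4 = 2.0000 bits.
Skewed entropy H = −Σ pᵢ log₂ pᵢ = 1.4143 bits.
ΔRT = b·(H₀ − H) = 210 × 0.5857 = 123.00 ms.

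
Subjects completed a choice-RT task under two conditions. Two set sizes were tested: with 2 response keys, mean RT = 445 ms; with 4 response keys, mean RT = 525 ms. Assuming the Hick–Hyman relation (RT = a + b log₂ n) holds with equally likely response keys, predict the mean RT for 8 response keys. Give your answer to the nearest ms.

Solve the two-equation system in a and b:
  b = (525 − 445) / (log₂ 4 − log₂ 2) = 80 / (2 − 1) = 80 ms/bit
  a = 445 − 80 × 1 = 365 ms
Then RT(8) = 365 + 80 × log₂ 8 = 365 + 80 × 3 ≈ 605.000 ms.

605 ms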